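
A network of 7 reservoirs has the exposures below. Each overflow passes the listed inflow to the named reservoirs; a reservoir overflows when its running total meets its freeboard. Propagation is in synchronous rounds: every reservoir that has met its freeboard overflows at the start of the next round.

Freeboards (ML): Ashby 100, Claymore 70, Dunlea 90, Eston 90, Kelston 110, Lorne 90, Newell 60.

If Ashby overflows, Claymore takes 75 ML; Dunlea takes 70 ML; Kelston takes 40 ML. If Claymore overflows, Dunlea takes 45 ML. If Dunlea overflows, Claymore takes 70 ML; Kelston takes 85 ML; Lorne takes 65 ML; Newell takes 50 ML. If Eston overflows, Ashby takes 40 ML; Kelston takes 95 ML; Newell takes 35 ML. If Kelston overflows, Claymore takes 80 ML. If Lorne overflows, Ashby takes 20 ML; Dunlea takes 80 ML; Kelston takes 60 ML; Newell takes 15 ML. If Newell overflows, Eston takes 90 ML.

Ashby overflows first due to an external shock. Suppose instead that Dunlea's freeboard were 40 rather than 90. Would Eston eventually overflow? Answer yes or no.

no

With Dunlea's freeboard at 40:
Round 1 — Ashby overflows (initial).
  Claymore: +75 → 75 ≥ 70
  Dunlea: +70 → 70 ≥ 40
  Kelston: +40 → 40 < 110
Round 2 — Claymore, Dunlea overflow.
  Kelston: +85 → 125 ≥ 110
  Lorne: +65 → 65 < 90
  Newell: +50 → 50 < 60
Round 3 — Kelston overflows.
No further overflows.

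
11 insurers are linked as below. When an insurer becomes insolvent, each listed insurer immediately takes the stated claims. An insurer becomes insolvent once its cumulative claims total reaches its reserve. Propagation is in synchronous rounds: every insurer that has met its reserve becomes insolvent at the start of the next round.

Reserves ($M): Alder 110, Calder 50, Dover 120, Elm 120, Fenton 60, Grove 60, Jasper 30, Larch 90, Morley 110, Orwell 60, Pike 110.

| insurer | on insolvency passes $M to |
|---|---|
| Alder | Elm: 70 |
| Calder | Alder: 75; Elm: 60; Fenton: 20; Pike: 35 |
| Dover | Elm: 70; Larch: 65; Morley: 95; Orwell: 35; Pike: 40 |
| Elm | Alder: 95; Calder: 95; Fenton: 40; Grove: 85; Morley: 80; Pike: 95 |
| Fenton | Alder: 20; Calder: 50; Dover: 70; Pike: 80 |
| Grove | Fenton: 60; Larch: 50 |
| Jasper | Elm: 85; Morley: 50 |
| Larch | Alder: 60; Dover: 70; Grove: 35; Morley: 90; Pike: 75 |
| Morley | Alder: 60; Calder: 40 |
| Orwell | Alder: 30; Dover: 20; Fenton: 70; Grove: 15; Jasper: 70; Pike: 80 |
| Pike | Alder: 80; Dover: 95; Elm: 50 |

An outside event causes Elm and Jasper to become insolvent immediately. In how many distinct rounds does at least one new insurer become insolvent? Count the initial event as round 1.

Round 1 — Elm, Jasper become insolvent (initial).
  Alder: +95 → 95 < 110
  Calder: +95 → 95 ≥ 50
  Fenton: +40 → 40 < 60
  Grove: +85 → 85 ≥ 60
  Morley: +80+50 → 130 ≥ 110
  Pike: +95 → 95 < 110
Round 2 — Calder, Grove, Morley become insolvent.
  Alder: +75+60 → 230 ≥ 110
  Fenton: +20+60 → 120 ≥ 60
  Larch: +50 → 50 < 90
  Pike: +35 → 130 ≥ 110
Round 3 — Alder, Fenton, Pike become insolvent.
  Dover: +70+95 → 165 ≥ 120
Round 4 — Dover becomes insolvent.
  Larch: +65 → 115 ≥ 90
  Orwell: +35 → 35 < 60
Round 5 — Larch becomes insolvent.
No further insolvencies.

5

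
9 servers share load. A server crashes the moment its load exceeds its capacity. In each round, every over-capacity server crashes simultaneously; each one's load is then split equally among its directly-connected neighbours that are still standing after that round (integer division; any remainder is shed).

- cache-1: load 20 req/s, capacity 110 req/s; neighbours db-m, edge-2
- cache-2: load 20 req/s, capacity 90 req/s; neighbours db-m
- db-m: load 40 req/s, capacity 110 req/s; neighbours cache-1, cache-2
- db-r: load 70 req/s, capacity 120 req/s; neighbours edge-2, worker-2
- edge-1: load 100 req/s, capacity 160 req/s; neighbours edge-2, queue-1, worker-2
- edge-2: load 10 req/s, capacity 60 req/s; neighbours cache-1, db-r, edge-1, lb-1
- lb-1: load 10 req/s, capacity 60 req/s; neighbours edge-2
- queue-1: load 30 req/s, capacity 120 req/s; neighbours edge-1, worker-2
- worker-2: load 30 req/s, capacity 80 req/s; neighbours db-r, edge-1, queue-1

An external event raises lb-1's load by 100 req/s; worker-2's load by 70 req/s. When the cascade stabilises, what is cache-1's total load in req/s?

60

Round 1 — lb-1 at 110 > 60; worker-2 at 100 > 80. lb-1, worker-2 crash.
  lb-1 sheds 110 req/s to edge-2: 110 each.
    edge-2: 10+110 = 120 > 60
  worker-2 sheds 100 req/s to db-r, edge-1, queue-1: 33 each (1 lost).
    db-r: 70+33 = 103 ≤ 120
    edge-1: 100+33 = 133 ≤ 160
    queue-1: 30+33 = 63 ≤ 120
Round 2 — edge-2 crashes.
  edge-2 sheds 120 req/s to cache-1, db-r, edge-1: 40 each.
    cache-1: 20+40 = 60 ≤ 110
    db-r: 103+40 = 143 > 120
    edge-1: 133+40 = 173 > 160
Round 3 — db-r, edge-1 crash.
  db-r sheds 143 req/s: no online neighbours, lost.
  edge-1 sheds 173 req/s to queue-1: 173 each.
    queue-1: 63+173 = 236 > 120
Round 4 — queue-1 crashes.
  queue-1 sheds 236 req/s: no online neighbours, lost.
No further crashes.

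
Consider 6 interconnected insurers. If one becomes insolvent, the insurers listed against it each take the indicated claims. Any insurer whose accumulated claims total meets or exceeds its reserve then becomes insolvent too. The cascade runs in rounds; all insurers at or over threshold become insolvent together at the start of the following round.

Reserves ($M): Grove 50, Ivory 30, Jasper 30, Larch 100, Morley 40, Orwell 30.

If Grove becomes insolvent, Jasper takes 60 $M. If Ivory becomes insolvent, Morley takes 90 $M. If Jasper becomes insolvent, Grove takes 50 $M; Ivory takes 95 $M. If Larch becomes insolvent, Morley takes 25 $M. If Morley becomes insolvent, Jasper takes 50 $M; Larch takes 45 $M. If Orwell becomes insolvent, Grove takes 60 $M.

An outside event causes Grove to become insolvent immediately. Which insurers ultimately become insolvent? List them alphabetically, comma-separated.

Round 1 — Grove becomes insolvent (initial).
  Jasper: +60 → 60 ≥ 30
Round 2 — Jasper becomes insolvent.
  Ivory: +95 → 95 ≥ 30
Round 3 — Ivory becomes insolvent.
  Morley: +90 → 90 ≥ 40
Round 4 — Morley becomes insolvent.
  Larch: +45 → 45 < 100
No further insolvencies.

Grove, Ivory, Jasper, Morley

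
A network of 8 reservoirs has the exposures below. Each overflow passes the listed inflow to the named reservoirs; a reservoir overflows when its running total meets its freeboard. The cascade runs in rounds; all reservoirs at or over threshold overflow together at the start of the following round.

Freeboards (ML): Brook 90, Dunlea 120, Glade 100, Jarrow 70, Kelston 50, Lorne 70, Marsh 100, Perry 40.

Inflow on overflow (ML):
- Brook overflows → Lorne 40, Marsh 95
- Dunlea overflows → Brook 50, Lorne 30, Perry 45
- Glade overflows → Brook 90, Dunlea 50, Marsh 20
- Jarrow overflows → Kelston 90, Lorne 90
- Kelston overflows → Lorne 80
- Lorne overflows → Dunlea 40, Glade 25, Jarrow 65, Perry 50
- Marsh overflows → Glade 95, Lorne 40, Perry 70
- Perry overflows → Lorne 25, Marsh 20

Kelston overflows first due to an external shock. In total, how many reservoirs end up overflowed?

3

Round 1 — Kelston overflows (initial).
  Lorne: +80 → 80 ≥ 70
Round 2 — Lorne overflows.
  Dunlea: +40 → 40 < 120
  Glade: +25 → 25 < 100
  Jarrow: +65 → 65 < 70
  Perry: +50 → 50 ≥ 40
Round 3 — Perry overflows.
  Marsh: +20 → 20 < 100
No further overflows.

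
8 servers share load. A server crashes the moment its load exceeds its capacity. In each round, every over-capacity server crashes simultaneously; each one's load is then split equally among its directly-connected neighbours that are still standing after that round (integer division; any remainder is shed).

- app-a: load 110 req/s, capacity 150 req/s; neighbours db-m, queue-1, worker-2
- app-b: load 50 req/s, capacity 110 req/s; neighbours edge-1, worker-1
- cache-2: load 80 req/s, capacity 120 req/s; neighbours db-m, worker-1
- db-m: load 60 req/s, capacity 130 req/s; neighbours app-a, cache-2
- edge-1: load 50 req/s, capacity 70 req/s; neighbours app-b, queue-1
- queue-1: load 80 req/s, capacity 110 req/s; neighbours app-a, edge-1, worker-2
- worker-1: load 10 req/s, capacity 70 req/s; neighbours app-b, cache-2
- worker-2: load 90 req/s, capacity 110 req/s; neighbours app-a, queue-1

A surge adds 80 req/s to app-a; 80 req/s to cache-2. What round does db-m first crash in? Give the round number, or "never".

Round 1 — app-a at 190 > 150; cache-2 at 160 > 120. app-a, cache-2 crash.
  app-a sheds 190 req/s to db-m, queue-1, worker-2: 63 each (1 lost).
    db-m: 60+63 = 123 ≤ 130
    queue-1: 80+63 = 143 > 110
    worker-2: 90+63 = 153 > 110
  cache-2 sheds 160 req/s to db-m, worker-1: 80 each.
    db-m: 123+80 = 203 > 130
    worker-1: 10+80 = 90 > 70
Round 2 — db-m, queue-1, worker-1, worker-2 crash.
  db-m sheds 203 req/s: no online neighbours, lost.
  queue-1 sheds 143 req/s to edge-1: 143 each.
    edge-1: 50+143 = 193 > 70
  worker-1 sheds 90 req/s to app-b: 90 each.
    app-b: 50+90 = 140 > 110
  worker-2 sheds 153 req/s: no online neighbours, lost.
Round 3 — app-b, edge-1 crash.
  app-b sheds 140 req/s: no online neighbours, lost.
  edge-1 sheds 193 req/s: no online neighbours, lost.
No further crashes.

2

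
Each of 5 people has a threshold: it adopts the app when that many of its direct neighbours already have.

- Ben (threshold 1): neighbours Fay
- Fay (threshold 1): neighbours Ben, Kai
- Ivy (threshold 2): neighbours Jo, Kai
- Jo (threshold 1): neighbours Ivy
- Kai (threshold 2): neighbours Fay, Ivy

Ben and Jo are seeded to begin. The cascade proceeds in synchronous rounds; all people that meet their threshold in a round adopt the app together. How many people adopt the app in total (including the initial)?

3

Round 1 — Ben, Jo adopt the app (initial).
Round 2 — checking thresholds:
  Fay: 1 of 2 neighbours ≥ 1, adopts the app.
  Ivy: 1 of 2 neighbours < 2, not yet.
Round 3 — no new adoptions; cascade stops.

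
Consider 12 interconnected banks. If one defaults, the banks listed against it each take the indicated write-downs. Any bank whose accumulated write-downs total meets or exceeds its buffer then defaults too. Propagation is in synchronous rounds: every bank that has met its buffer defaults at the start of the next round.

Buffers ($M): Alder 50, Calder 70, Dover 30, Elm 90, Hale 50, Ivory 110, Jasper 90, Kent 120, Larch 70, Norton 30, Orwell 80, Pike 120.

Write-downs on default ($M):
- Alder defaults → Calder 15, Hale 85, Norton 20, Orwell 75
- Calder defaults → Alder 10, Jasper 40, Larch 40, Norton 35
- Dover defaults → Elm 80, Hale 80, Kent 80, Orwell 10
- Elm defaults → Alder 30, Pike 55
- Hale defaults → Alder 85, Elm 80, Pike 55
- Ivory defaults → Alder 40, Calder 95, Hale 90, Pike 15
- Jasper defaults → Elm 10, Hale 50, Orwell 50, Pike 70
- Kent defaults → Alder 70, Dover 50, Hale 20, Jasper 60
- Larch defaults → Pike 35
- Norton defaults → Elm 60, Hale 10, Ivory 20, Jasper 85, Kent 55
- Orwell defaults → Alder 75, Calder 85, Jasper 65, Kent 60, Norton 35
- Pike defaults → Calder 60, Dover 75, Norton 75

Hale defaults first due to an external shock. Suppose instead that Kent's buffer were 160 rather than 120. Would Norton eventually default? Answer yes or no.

With Kent's buffer at 160:
Round 1 — Hale defaults (initial).
  Alder: +85 → 85 ≥ 50
  Elm: +80 → 80 < 90
  Pike: +55 → 55 < 120
Round 2 — Alder defaults.
  Calder: +15 → 15 < 70
  Norton: +20 → 20 < 30
  Orwell: +75 → 75 < 80
No further defaults.

no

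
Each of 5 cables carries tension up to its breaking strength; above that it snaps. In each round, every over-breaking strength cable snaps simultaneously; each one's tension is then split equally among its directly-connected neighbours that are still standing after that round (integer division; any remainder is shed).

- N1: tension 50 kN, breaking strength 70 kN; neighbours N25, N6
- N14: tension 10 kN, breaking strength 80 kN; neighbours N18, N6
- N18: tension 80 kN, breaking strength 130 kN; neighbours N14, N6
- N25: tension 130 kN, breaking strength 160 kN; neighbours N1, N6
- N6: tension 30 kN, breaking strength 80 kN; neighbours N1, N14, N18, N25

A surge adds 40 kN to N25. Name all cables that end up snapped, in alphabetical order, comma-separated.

N1, N14, N18, N25, N6

Round 1 — N25 at 170 > 160. N25 snaps.
  N25 sheds 170 kN to N1, N6: 85 each.
    N1: 50+85 = 135 > 70
    N6: 30+85 = 115 > 80
Round 2 — N1, N6 snap.
  N1 sheds 135 kN: no online neighbours, lost.
  N6 sheds 115 kN to N14, N18: 57 each (1 lost).
    N14: 10+57 = 67 ≤ 80
    N18: 80+57 = 137 > 130
Round 3 — N18 snaps.
  N18 sheds 137 kN to N14: 137 each.
    N14: 67+137 = 204 > 80
Round 4 — N14 snaps.
  N14 sheds 204 kN: no online neighbours, lost.
No further breaks.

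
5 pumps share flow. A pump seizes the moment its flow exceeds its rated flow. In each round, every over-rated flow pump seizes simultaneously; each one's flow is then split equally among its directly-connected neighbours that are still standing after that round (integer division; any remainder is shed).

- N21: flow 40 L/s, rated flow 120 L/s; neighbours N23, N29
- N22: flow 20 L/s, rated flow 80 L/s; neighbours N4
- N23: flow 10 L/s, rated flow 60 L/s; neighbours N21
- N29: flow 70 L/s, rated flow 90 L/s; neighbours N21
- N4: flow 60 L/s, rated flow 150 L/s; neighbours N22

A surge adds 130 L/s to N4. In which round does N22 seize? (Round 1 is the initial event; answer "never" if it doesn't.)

2

Round 1 — N4 at 190 > 150. N4 seizes.
  N4 sheds 190 L/s to N22: 190 each.
    N22: 20+190 = 210 > 80
Round 2 — N22 seizes.
  N22 sheds 210 L/s: no online neighbours, lost.
No further seizures.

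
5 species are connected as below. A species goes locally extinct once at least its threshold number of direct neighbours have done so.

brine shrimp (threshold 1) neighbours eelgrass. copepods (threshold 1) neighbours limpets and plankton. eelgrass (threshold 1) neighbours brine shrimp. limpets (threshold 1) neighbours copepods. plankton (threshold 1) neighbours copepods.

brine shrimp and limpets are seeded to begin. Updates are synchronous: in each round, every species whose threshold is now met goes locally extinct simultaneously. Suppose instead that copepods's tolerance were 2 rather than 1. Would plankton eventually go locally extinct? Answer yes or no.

no

With copepods's tolerance at 2:
Round 1 — brine shrimp, limpets go locally extinct (initial).
Round 2 — checking thresholds:
  copepods: 1 of 2 neighbours < 2, not yet.
  eelgrass: 1 of 1 neighbours ≥ 1, goes locally extinct.
Round 3 — no new extinctions; cascade stops.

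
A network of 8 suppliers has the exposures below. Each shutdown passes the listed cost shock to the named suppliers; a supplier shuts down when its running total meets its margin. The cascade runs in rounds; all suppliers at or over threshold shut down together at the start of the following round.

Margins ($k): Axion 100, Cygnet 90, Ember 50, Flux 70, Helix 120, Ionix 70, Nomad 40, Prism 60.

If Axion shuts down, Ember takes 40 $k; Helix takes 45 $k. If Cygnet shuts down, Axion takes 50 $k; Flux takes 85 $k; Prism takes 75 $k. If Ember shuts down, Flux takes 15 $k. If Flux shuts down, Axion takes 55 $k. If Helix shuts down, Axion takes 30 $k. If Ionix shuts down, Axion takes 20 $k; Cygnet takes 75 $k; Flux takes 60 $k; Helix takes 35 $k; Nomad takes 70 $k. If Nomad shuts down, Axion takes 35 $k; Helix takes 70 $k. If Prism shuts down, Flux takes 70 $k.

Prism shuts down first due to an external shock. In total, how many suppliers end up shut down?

2

Round 1 — Prism shuts down (initial).
  Flux: +70 → 70 ≥ 70
Round 2 — Flux shuts down.
  Axion: +55 → 55 < 100
No further shutdowns.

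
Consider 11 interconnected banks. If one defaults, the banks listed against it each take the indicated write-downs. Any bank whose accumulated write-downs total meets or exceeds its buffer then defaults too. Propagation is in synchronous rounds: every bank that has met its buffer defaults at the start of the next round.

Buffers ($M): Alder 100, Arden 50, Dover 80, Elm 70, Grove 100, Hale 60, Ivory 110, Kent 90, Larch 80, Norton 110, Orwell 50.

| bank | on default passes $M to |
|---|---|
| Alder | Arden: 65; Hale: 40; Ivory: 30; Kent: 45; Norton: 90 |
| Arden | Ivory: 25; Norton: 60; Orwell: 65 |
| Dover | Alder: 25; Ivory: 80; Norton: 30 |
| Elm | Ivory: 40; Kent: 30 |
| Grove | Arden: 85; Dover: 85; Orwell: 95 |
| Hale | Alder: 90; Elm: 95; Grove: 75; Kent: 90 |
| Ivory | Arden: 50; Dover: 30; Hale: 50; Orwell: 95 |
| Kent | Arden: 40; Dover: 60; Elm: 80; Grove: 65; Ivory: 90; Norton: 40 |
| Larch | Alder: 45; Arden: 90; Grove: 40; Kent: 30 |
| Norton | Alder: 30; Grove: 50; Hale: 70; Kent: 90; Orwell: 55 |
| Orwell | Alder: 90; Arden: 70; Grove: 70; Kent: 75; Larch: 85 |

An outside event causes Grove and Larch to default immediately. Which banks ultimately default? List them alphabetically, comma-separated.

Round 1 — Grove, Larch default (initial).
  Alder: +45 → 45 < 100
  Arden: +85+90 → 175 ≥ 50
  Dover: +85 → 85 ≥ 80
  Kent: +30 → 30 < 90
  Orwell: +95 → 95 ≥ 50
Round 2 — Arden, Dover, Orwell default.
  Alder: +25+90 → 160 ≥ 100
  Ivory: +25+80 → 105 < 110
  Kent: +75 → 105 ≥ 90
  Norton: +60+30 → 90 < 110
Round 3 — Alder, Kent default.
  Elm: +80 → 80 ≥ 70
  Hale: +40 → 40 < 60
  Ivory: +30+90 → 225 ≥ 110
  Norton: +90+40 → 220 ≥ 110
Round 4 — Elm, Ivory, Norton default.
  Hale: +50+70 → 160 ≥ 60
Round 5 — Hale defaults.
No further defaults.

Alder, Arden, Dover, Elm, Grove, Hale, Ivory, Kent, Larch, Norton, Orwell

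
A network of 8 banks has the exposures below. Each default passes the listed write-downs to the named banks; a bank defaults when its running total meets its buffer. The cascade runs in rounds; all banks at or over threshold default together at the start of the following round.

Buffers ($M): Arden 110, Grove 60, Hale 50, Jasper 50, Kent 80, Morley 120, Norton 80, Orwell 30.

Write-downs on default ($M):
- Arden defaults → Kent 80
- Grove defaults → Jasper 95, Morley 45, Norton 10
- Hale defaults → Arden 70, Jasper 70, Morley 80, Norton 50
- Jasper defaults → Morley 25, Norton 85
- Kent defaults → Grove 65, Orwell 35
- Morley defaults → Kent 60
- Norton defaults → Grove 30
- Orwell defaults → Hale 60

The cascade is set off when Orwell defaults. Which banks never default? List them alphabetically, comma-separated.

Arden, Grove, Kent, Morley

Round 1 — Orwell defaults (initial).
  Hale: +60 → 60 ≥ 50
Round 2 — Hale defaults.
  Arden: +70 → 70 < 110
  Jasper: +70 → 70 ≥ 50
  Morley: +80 → 80 < 120
  Norton: +50 → 50 < 80
Round 3 — Jasper defaults.
  Morley: +25 → 105 < 120
  Norton: +85 → 135 ≥ 80
Round 4 — Norton defaults.
  Grove: +30 → 30 < 60
No further defaults.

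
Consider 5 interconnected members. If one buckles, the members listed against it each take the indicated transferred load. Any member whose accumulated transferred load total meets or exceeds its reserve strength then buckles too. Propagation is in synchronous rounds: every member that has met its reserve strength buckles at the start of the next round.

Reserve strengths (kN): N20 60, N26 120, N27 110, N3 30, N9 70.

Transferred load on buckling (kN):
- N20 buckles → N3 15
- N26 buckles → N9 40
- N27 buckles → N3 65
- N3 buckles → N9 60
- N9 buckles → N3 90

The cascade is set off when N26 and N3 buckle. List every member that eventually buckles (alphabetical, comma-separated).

N26, N3, N9

Round 1 — N26, N3 buckle (initial).
  N9: +40+60 → 100 ≥ 70
Round 2 — N9 buckles.
No further bucklings.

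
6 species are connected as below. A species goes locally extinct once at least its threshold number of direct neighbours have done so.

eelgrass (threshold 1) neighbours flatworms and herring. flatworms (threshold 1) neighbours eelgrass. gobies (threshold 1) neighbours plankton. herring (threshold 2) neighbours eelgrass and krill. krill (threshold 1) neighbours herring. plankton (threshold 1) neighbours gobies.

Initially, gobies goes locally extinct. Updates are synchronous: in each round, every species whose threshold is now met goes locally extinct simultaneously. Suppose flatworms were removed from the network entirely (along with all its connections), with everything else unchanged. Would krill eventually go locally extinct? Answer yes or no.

no

With flatworms removed:
Round 1 — gobies goes locally extinct (initial).
Round 2 — checking thresholds:
  plankton: 1 of 1 neighbours ≥ 1, goes locally extinct.
Round 3 — no new extinctions; cascade stops.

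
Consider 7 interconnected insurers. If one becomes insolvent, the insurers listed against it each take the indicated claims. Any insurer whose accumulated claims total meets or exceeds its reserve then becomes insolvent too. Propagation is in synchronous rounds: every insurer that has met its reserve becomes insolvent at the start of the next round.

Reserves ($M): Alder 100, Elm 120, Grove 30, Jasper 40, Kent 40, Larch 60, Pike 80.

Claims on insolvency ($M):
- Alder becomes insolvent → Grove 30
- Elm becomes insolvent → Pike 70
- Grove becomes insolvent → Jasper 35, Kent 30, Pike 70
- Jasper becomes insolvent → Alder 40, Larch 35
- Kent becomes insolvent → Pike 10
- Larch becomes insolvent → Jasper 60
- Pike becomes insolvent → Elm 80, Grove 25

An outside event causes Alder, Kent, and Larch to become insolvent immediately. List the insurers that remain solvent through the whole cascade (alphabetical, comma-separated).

Elm

Round 1 — Alder, Kent, Larch become insolvent (initial).
  Grove: +30 → 30 ≥ 30
  Jasper: +60 → 60 ≥ 40
  Pike: +10 → 10 < 80
Round 2 — Grove, Jasper become insolvent.
  Pike: +70 → 80 ≥ 80
Round 3 — Pike becomes insolvent.
  Elm: +80 → 80 < 120
No further insolvencies.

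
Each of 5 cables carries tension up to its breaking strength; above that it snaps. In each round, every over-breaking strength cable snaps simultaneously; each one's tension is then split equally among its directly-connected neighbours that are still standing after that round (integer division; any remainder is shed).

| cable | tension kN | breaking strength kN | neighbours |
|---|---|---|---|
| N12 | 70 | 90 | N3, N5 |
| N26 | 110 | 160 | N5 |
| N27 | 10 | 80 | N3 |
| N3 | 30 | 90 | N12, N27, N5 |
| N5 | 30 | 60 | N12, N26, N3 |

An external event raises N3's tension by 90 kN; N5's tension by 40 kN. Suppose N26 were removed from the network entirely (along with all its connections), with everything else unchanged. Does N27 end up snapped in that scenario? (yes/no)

With N26 removed:
Round 1 — N3 at 120 > 90; N5 at 70 > 60. N3, N5 snap.
  N3 sheds 120 kN to N12, N27: 60 each.
    N12: 70+60 = 130 > 90
    N27: 10+60 = 70 ≤ 80
  N5 sheds 70 kN to N12: 70 each.
    N12: 130+70 = 200 > 90
Round 2 — N12 snaps.
  N12 sheds 200 kN: no online neighbours, lost.
No further breaks.

no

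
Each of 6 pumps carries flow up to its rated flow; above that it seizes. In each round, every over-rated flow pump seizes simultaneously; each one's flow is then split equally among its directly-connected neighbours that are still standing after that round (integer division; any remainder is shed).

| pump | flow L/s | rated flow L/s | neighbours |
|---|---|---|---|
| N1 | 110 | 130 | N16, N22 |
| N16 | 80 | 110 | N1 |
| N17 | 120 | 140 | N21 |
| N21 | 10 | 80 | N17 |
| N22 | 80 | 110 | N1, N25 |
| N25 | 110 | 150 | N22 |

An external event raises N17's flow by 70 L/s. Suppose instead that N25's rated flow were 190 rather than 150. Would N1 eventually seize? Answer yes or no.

no

With N25's rated flow at 190:
Round 1 — N17 at 190 > 140. N17 seizes.
  N17 sheds 190 L/s to N21: 190 each.
    N21: 10+190 = 200 > 80
Round 2 — N21 seizes.
  N21 sheds 200 L/s: no online neighbours, lost.
No further seizures.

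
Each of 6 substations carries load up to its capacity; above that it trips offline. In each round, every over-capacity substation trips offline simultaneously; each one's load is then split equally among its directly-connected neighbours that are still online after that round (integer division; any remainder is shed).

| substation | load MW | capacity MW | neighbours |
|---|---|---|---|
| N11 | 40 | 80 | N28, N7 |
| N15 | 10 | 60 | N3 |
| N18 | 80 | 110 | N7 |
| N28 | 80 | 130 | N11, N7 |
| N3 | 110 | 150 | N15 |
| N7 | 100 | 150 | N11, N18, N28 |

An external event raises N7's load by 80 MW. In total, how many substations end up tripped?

Round 1 — N7 at 180 > 150. N7 trips offline.
  N7 sheds 180 MW to N11, N18, N28: 60 each.
    N11: 40+60 = 100 > 80
    N18: 80+60 = 140 > 110
    N28: 80+60 = 140 > 130
Round 2 — N11, N18, N28 trip offline.
  N11 sheds 100 MW: no online neighbours, lost.
  N18 sheds 140 MW: no online neighbours, lost.
  N28 sheds 140 MW: no online neighbours, lost.
No further trips.

4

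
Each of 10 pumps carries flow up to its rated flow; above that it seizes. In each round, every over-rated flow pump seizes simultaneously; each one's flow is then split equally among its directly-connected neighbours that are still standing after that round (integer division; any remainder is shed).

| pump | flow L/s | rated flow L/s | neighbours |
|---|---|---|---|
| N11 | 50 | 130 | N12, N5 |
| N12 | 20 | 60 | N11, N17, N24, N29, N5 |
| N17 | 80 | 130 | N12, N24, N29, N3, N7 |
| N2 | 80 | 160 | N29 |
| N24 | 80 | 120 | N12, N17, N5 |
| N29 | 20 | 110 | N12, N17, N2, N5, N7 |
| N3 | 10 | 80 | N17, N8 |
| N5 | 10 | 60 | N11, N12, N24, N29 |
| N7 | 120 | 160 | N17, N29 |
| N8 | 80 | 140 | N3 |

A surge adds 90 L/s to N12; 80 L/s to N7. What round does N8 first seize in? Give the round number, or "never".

Round 1 — N12 at 110 > 60; N7 at 200 > 160. N12, N7 seize.
  N12 sheds 110 L/s to N11, N17, N24, N29, N5: 22 each.
    N11: 50+22 = 72 ≤ 130
    N17: 80+22 = 102 ≤ 130
    N24: 80+22 = 102 ≤ 120
    N29: 20+22 = 42 ≤ 110
    N5: 10+22 = 32 ≤ 60
  N7 sheds 200 L/s to N17, N29: 100 each.
    N17: 102+100 = 202 > 130
    N29: 42+100 = 142 > 110
Round 2 — N17, N29 seize.
  N17 sheds 202 L/s to N24, N3: 101 each.
    N24: 102+101 = 203 > 120
    N3: 10+101 = 111 > 80
  N29 sheds 142 L/s to N2, N5: 71 each.
    N2: 80+71 = 151 ≤ 160
    N5: 32+71 = 103 > 60
Round 3 — N24, N3, N5 seize.
  N24 sheds 203 L/s: no online neighbours, lost.
  N3 sheds 111 L/s to N8: 111 each.
    N8: 80+111 = 191 > 140
  N5 sheds 103 L/s to N11: 103 each.
    N11: 72+103 = 175 > 130
Round 4 — N11, N8 seize.
  N11 sheds 175 L/s: no online neighbours, lost.
  N8 sheds 191 L/s: no online neighbours, lost.
No further seizures.

4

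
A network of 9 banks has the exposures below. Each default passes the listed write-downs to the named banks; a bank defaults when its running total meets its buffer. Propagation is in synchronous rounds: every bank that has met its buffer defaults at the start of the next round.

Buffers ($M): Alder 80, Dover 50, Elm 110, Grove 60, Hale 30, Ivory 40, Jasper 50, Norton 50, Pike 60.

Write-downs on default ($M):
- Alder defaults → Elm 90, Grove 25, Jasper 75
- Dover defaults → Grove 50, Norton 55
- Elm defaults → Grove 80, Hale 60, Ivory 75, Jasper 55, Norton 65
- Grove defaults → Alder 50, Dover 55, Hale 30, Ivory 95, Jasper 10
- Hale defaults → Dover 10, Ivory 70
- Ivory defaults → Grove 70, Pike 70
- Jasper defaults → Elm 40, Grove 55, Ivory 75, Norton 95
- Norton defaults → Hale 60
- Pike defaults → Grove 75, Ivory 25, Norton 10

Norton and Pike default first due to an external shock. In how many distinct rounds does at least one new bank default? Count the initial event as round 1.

3

Round 1 — Norton, Pike default (initial).
  Grove: +75 → 75 ≥ 60
  Hale: +60 → 60 ≥ 30
  Ivory: +25 → 25 < 40
Round 2 — Grove, Hale default.
  Alder: +50 → 50 < 80
  Dover: +55+10 → 65 ≥ 50
  Ivory: +95+70 → 190 ≥ 40
  Jasper: +10 → 10 < 50
Round 3 — Dover, Ivory default.
No further defaults.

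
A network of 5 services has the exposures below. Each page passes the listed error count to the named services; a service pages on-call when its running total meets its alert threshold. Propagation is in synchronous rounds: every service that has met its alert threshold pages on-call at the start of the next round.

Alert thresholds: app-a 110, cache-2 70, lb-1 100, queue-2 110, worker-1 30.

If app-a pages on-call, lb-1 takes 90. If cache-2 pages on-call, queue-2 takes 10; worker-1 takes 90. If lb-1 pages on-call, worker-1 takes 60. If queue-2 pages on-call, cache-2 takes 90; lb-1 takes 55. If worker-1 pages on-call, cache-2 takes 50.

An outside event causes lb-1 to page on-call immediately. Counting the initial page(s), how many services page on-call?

Round 1 — lb-1 pages on-call (initial).
  worker-1: +60 → 60 ≥ 30
Round 2 — worker-1 pages on-call.
  cache-2: +50 → 50 < 70
No further pages.

2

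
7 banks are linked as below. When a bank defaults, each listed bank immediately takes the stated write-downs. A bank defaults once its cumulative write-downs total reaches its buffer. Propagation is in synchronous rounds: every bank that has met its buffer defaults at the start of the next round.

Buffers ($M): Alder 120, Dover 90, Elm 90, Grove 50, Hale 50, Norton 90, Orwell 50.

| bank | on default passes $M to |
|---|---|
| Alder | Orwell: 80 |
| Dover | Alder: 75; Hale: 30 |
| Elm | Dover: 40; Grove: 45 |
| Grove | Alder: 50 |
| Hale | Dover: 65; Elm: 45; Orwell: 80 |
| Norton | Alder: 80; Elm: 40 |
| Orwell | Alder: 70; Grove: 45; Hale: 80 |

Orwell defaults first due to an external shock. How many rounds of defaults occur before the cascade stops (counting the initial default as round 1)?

2

Round 1 — Orwell defaults (initial).
  Alder: +70 → 70 < 120
  Grove: +45 → 45 < 50
  Hale: +80 → 80 ≥ 50
Round 2 — Hale defaults.
  Dover: +65 → 65 < 90
  Elm: +45 → 45 < 90
No further defaults.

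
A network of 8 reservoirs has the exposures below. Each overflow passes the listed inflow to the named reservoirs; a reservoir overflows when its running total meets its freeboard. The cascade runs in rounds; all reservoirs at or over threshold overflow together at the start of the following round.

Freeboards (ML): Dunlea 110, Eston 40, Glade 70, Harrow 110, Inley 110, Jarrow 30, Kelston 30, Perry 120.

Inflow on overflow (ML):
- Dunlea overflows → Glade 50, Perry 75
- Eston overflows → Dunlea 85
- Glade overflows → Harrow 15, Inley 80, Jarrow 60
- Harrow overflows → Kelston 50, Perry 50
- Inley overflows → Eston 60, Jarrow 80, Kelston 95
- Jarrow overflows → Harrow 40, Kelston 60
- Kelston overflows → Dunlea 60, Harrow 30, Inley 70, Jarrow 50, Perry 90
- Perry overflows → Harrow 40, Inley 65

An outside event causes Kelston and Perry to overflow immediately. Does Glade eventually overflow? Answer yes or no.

no

Round 1 — Kelston, Perry overflow (initial).
  Dunlea: +60 → 60 < 110
  Harrow: +30+40 → 70 < 110
  Inley: +70+65 → 135 ≥ 110
  Jarrow: +50 → 50 ≥ 30
Round 2 — Inley, Jarrow overflow.
  Eston: +60 → 60 ≥ 40
  Harrow: +40 → 110 ≥ 110
Round 3 — Eston, Harrow overflow.
  Dunlea: +85 → 145 ≥ 110
Round 4 — Dunlea overflows.
  Glade: +50 → 50 < 70
No further overflows.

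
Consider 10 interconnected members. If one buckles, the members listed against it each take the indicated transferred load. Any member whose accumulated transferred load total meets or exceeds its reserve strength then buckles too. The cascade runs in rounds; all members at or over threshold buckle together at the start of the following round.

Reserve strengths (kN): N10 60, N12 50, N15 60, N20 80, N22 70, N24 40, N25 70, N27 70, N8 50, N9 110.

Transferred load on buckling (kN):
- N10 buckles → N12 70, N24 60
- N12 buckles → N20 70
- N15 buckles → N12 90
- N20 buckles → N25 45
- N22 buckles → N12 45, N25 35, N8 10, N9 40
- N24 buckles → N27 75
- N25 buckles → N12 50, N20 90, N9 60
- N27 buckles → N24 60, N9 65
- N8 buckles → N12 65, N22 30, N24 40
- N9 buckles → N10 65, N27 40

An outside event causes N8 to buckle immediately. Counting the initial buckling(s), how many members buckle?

4

Round 1 — N8 buckles (initial).
  N12: +65 → 65 ≥ 50
  N22: +30 → 30 < 70
  N24: +40 → 40 ≥ 40
Round 2 — N12, N24 buckle.
  N20: +70 → 70 < 80
  N27: +75 → 75 ≥ 70
Round 3 — N27 buckles.
  N9: +65 → 65 < 110
No further bucklings.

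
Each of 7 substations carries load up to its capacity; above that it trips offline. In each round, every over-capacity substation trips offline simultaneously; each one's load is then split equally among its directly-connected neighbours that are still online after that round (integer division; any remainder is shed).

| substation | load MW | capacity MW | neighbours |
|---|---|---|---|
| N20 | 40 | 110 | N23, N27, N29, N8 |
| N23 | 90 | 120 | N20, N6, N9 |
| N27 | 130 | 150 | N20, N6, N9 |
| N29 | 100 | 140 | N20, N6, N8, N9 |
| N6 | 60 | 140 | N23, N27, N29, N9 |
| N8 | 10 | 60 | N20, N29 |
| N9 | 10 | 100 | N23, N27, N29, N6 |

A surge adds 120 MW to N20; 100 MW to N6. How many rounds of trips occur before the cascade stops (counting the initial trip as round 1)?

Round 1 — N20 at 160 > 110; N6 at 160 > 140. N20, N6 trip offline.
  N20 sheds 160 MW to N23, N27, N29, N8: 40 each.
    N23: 90+40 = 130 > 120
    N27: 130+40 = 170 > 150
    N29: 100+40 = 140 ≤ 140
    N8: 10+40 = 50 ≤ 60
  N6 sheds 160 MW to N23, N27, N29, N9: 40 each.
    N23: 130+40 = 170 > 120
    N27: 170+40 = 210 > 150
    N29: 140+40 = 180 > 140
    N9: 10+40 = 50 ≤ 100
Round 2 — N23, N27, N29 trip offline.
  N23 sheds 170 MW to N9: 170 each.
    N9: 50+170 = 220 > 100
  N27 sheds 210 MW to N9: 210 each.
    N9: 220+210 = 430 > 100
  N29 sheds 180 MW to N8, N9: 90 each.
    N8: 50+90 = 140 > 60
    N9: 430+90 = 520 > 100
Round 3 — N8, N9 trip offline.
  N8 sheds 140 MW: no online neighbours, lost.
  N9 sheds 520 MW: no online neighbours, lost.
No further trips.

3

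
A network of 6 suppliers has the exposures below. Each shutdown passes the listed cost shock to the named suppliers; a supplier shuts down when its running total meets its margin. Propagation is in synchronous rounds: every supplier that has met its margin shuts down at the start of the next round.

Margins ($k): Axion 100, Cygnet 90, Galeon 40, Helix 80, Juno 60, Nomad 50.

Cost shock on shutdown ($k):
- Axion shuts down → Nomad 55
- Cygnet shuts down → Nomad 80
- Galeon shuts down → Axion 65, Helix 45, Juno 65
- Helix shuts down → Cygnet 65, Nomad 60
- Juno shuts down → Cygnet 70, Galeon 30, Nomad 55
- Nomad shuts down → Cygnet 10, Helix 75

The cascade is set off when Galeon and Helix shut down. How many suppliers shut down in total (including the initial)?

5

Round 1 — Galeon, Helix shut down (initial).
  Axion: +65 → 65 < 100
  Cygnet: +65 → 65 < 90
  Juno: +65 → 65 ≥ 60
  Nomad: +60 → 60 ≥ 50
Round 2 — Juno, Nomad shut down.
  Cygnet: +70+10 → 145 ≥ 90
Round 3 — Cygnet shuts down.
No further shutdowns.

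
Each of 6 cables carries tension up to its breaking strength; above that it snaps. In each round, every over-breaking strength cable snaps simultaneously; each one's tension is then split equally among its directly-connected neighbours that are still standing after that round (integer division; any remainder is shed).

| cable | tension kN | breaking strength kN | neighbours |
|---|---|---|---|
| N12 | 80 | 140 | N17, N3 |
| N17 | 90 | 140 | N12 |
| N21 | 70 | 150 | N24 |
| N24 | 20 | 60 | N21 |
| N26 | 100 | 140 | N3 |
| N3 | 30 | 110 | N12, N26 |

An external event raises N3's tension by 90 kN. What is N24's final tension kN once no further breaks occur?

20

Round 1 — N3 at 120 > 110. N3 snaps.
  N3 sheds 120 kN to N12, N26: 60 each.
    N12: 80+60 = 140 ≤ 140
    N26: 100+60 = 160 > 140
Round 2 — N26 snaps.
  N26 sheds 160 kN: no online neighbours, lost.
No further breaks.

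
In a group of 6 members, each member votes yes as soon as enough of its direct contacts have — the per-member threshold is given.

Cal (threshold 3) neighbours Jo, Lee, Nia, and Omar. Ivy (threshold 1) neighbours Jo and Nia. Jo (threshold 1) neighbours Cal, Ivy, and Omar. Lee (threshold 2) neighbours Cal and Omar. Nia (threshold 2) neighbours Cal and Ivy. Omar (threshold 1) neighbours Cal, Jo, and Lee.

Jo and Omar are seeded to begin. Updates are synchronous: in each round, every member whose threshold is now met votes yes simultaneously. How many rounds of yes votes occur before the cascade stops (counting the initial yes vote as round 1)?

2

Round 1 — Jo, Omar vote yes (initial).
Round 2 — checking thresholds:
  Cal: 2 of 4 neighbours < 3, holds.
  Ivy: 1 of 2 neighbours ≥ 1, votes yes.
  Lee: 1 of 2 neighbours < 2, holds.
Round 3 — no new yes votes; cascade stops.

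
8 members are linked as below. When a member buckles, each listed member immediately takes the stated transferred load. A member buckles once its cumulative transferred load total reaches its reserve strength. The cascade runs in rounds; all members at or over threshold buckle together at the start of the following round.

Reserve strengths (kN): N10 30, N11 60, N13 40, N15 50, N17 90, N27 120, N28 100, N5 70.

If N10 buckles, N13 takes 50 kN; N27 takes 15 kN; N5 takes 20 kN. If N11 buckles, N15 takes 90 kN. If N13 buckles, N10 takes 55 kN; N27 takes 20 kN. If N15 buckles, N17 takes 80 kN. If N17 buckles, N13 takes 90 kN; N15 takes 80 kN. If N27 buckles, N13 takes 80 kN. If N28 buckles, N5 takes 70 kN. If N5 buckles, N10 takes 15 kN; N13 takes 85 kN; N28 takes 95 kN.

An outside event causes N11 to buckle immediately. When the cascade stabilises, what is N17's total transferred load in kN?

80

Round 1 — N11 buckles (initial).
  N15: +90 → 90 ≥ 50
Round 2 — N15 buckles.
  N17: +80 → 80 < 90
No further bucklings.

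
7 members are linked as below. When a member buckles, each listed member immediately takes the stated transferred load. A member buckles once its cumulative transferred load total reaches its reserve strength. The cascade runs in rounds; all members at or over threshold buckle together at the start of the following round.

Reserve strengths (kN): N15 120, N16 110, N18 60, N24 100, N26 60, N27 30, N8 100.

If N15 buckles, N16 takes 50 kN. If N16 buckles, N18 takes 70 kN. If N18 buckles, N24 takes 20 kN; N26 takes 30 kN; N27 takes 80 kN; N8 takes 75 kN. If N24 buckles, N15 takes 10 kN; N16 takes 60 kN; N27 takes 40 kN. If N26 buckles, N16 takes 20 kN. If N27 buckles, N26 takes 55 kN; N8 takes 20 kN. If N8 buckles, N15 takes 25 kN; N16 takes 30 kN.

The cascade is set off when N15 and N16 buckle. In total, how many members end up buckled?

5

Round 1 — N15, N16 buckle (initial).
  N18: +70 → 70 ≥ 60
Round 2 — N18 buckles.
  N24: +20 → 20 < 100
  N26: +30 → 30 < 60
  N27: +80 → 80 ≥ 30
  N8: +75 → 75 < 100
Round 3 — N27 buckles.
  N26: +55 → 85 ≥ 60
  N8: +20 → 95 < 100
Round 4 — N26 buckles.
No further bucklings.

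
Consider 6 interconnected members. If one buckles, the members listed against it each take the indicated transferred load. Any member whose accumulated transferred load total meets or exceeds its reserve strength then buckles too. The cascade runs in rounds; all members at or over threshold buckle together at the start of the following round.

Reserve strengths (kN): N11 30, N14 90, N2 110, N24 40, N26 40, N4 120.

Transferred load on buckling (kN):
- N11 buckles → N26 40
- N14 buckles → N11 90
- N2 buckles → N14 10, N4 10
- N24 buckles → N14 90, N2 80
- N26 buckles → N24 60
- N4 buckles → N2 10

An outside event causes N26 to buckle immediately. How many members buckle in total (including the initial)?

Round 1 — N26 buckles (initial).
  N24: +60 → 60 ≥ 40
Round 2 — N24 buckles.
  N14: +90 → 90 ≥ 90
  N2: +80 → 80 < 110
Round 3 — N14 buckles.
  N11: +90 → 90 ≥ 30
Round 4 — N11 buckles.
No further bucklings.

4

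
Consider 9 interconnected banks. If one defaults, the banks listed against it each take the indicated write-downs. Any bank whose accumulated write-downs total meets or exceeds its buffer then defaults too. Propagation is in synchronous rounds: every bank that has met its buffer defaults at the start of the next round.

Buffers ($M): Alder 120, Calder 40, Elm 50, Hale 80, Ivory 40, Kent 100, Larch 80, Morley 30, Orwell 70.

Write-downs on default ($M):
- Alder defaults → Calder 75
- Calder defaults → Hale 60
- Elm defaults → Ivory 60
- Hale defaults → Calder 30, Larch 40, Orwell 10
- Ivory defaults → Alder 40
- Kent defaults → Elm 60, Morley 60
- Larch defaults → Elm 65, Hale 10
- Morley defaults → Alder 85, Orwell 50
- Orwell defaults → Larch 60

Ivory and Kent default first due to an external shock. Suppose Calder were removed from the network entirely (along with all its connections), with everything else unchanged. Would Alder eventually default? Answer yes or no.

yes

With Calder removed:
Round 1 — Ivory, Kent default (initial).
  Alder: +40 → 40 < 120
  Elm: +60 → 60 ≥ 50
  Morley: +60 → 60 ≥ 30
Round 2 — Elm, Morley default.
  Alder: +85 → 125 ≥ 120
  Orwell: +50 → 50 < 70
Round 3 — Alder defaults.
No further defaults.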